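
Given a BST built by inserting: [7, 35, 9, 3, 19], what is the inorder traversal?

Tree insertion order: [7, 35, 9, 3, 19]
Tree (level-order array): [7, 3, 35, None, None, 9, None, None, 19]
Inorder traversal: [3, 7, 9, 19, 35]


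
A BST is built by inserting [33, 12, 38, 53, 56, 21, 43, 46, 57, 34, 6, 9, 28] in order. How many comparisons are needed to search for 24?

Search path for 24: 33 -> 12 -> 21 -> 28
Found: False
Comparisons: 4


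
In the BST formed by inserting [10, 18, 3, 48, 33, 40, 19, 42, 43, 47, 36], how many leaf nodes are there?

Tree built from: [10, 18, 3, 48, 33, 40, 19, 42, 43, 47, 36]
Tree (level-order array): [10, 3, 18, None, None, None, 48, 33, None, 19, 40, None, None, 36, 42, None, None, None, 43, None, 47]
Rule: A leaf has 0 children.
Per-node child counts:
  node 10: 2 child(ren)
  node 3: 0 child(ren)
  node 18: 1 child(ren)
  node 48: 1 child(ren)
  node 33: 2 child(ren)
  node 19: 0 child(ren)
  node 40: 2 child(ren)
  node 36: 0 child(ren)
  node 42: 1 child(ren)
  node 43: 1 child(ren)
  node 47: 0 child(ren)
Matching nodes: [3, 19, 36, 47]
Count of leaf nodes: 4


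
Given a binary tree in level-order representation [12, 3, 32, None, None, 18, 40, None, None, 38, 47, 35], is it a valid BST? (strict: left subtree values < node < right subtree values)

Level-order array: [12, 3, 32, None, None, 18, 40, None, None, 38, 47, 35]
Validate using subtree bounds (lo, hi): at each node, require lo < value < hi,
then recurse left with hi=value and right with lo=value.
Preorder trace (stopping at first violation):
  at node 12 with bounds (-inf, +inf): OK
  at node 3 with bounds (-inf, 12): OK
  at node 32 with bounds (12, +inf): OK
  at node 18 with bounds (12, 32): OK
  at node 40 with bounds (32, +inf): OK
  at node 38 with bounds (32, 40): OK
  at node 35 with bounds (32, 38): OK
  at node 47 with bounds (40, +inf): OK
No violation found at any node.
Result: Valid BST


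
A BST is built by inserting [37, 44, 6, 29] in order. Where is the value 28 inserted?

Starting tree (level order): [37, 6, 44, None, 29]
Insertion path: 37 -> 6 -> 29
Result: insert 28 as left child of 29
Final tree (level order): [37, 6, 44, None, 29, None, None, 28]


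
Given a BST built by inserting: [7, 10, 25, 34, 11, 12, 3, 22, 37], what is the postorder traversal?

Tree insertion order: [7, 10, 25, 34, 11, 12, 3, 22, 37]
Tree (level-order array): [7, 3, 10, None, None, None, 25, 11, 34, None, 12, None, 37, None, 22]
Postorder traversal: [3, 22, 12, 11, 37, 34, 25, 10, 7]


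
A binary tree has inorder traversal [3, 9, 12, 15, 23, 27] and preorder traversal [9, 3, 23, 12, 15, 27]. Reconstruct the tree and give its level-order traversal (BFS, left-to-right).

Inorder:  [3, 9, 12, 15, 23, 27]
Preorder: [9, 3, 23, 12, 15, 27]
Algorithm: preorder visits root first, so consume preorder in order;
for each root, split the current inorder slice at that value into
left-subtree inorder and right-subtree inorder, then recurse.
Recursive splits:
  root=9; inorder splits into left=[3], right=[12, 15, 23, 27]
  root=3; inorder splits into left=[], right=[]
  root=23; inorder splits into left=[12, 15], right=[27]
  root=12; inorder splits into left=[], right=[15]
  root=15; inorder splits into left=[], right=[]
  root=27; inorder splits into left=[], right=[]
Reconstructed level-order: [9, 3, 23, 12, 27, 15]


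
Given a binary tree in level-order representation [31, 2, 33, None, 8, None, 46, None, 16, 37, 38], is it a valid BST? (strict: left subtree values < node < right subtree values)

Level-order array: [31, 2, 33, None, 8, None, 46, None, 16, 37, 38]
Validate using subtree bounds (lo, hi): at each node, require lo < value < hi,
then recurse left with hi=value and right with lo=value.
Preorder trace (stopping at first violation):
  at node 31 with bounds (-inf, +inf): OK
  at node 2 with bounds (-inf, 31): OK
  at node 8 with bounds (2, 31): OK
  at node 16 with bounds (8, 31): OK
  at node 33 with bounds (31, +inf): OK
  at node 46 with bounds (33, +inf): OK
  at node 37 with bounds (33, 46): OK
  at node 38 with bounds (46, +inf): VIOLATION
Node 38 violates its bound: not (46 < 38 < +inf).
Result: Not a valid BST


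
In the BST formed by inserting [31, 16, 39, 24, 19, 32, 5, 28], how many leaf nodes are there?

Tree built from: [31, 16, 39, 24, 19, 32, 5, 28]
Tree (level-order array): [31, 16, 39, 5, 24, 32, None, None, None, 19, 28]
Rule: A leaf has 0 children.
Per-node child counts:
  node 31: 2 child(ren)
  node 16: 2 child(ren)
  node 5: 0 child(ren)
  node 24: 2 child(ren)
  node 19: 0 child(ren)
  node 28: 0 child(ren)
  node 39: 1 child(ren)
  node 32: 0 child(ren)
Matching nodes: [5, 19, 28, 32]
Count of leaf nodes: 4


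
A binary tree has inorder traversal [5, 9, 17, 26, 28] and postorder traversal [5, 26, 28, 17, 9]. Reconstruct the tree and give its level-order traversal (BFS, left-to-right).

Inorder:   [5, 9, 17, 26, 28]
Postorder: [5, 26, 28, 17, 9]
Algorithm: postorder visits root last, so walk postorder right-to-left;
each value is the root of the current inorder slice — split it at that
value, recurse on the right subtree first, then the left.
Recursive splits:
  root=9; inorder splits into left=[5], right=[17, 26, 28]
  root=17; inorder splits into left=[], right=[26, 28]
  root=28; inorder splits into left=[26], right=[]
  root=26; inorder splits into left=[], right=[]
  root=5; inorder splits into left=[], right=[]
Reconstructed level-order: [9, 5, 17, 28, 26]


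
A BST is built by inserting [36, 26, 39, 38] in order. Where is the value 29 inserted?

Starting tree (level order): [36, 26, 39, None, None, 38]
Insertion path: 36 -> 26
Result: insert 29 as right child of 26
Final tree (level order): [36, 26, 39, None, 29, 38]


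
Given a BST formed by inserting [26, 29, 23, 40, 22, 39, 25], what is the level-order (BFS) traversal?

Tree insertion order: [26, 29, 23, 40, 22, 39, 25]
Tree (level-order array): [26, 23, 29, 22, 25, None, 40, None, None, None, None, 39]
BFS from the root, enqueuing left then right child of each popped node:
  queue [26] -> pop 26, enqueue [23, 29], visited so far: [26]
  queue [23, 29] -> pop 23, enqueue [22, 25], visited so far: [26, 23]
  queue [29, 22, 25] -> pop 29, enqueue [40], visited so far: [26, 23, 29]
  queue [22, 25, 40] -> pop 22, enqueue [none], visited so far: [26, 23, 29, 22]
  queue [25, 40] -> pop 25, enqueue [none], visited so far: [26, 23, 29, 22, 25]
  queue [40] -> pop 40, enqueue [39], visited so far: [26, 23, 29, 22, 25, 40]
  queue [39] -> pop 39, enqueue [none], visited so far: [26, 23, 29, 22, 25, 40, 39]
Result: [26, 23, 29, 22, 25, 40, 39]


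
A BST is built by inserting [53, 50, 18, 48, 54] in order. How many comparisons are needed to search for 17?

Search path for 17: 53 -> 50 -> 18
Found: False
Comparisons: 3


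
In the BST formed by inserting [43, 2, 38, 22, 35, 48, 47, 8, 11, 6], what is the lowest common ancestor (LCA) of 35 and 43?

Tree insertion order: [43, 2, 38, 22, 35, 48, 47, 8, 11, 6]
Tree (level-order array): [43, 2, 48, None, 38, 47, None, 22, None, None, None, 8, 35, 6, 11]
In a BST, the LCA of p=35, q=43 is the first node v on the
root-to-leaf path with p <= v <= q (go left if both < v, right if both > v).
Walk from root:
  at 43: 35 <= 43 <= 43, this is the LCA
LCA = 43


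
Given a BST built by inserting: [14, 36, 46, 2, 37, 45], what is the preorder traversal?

Tree insertion order: [14, 36, 46, 2, 37, 45]
Tree (level-order array): [14, 2, 36, None, None, None, 46, 37, None, None, 45]
Preorder traversal: [14, 2, 36, 46, 37, 45]


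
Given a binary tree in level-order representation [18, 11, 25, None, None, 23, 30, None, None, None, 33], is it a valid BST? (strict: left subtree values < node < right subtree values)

Level-order array: [18, 11, 25, None, None, 23, 30, None, None, None, 33]
Validate using subtree bounds (lo, hi): at each node, require lo < value < hi,
then recurse left with hi=value and right with lo=value.
Preorder trace (stopping at first violation):
  at node 18 with bounds (-inf, +inf): OK
  at node 11 with bounds (-inf, 18): OK
  at node 25 with bounds (18, +inf): OK
  at node 23 with bounds (18, 25): OK
  at node 30 with bounds (25, +inf): OK
  at node 33 with bounds (30, +inf): OK
No violation found at any node.
Result: Valid BST


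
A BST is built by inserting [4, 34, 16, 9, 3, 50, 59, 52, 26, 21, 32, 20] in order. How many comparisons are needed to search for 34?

Search path for 34: 4 -> 34
Found: True
Comparisons: 2


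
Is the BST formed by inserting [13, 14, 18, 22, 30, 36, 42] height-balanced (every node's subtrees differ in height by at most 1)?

Tree (level-order array): [13, None, 14, None, 18, None, 22, None, 30, None, 36, None, 42]
Definition: a tree is height-balanced if, at every node, |h(left) - h(right)| <= 1 (empty subtree has height -1).
Bottom-up per-node check:
  node 42: h_left=-1, h_right=-1, diff=0 [OK], height=0
  node 36: h_left=-1, h_right=0, diff=1 [OK], height=1
  node 30: h_left=-1, h_right=1, diff=2 [FAIL (|-1-1|=2 > 1)], height=2
  node 22: h_left=-1, h_right=2, diff=3 [FAIL (|-1-2|=3 > 1)], height=3
  node 18: h_left=-1, h_right=3, diff=4 [FAIL (|-1-3|=4 > 1)], height=4
  node 14: h_left=-1, h_right=4, diff=5 [FAIL (|-1-4|=5 > 1)], height=5
  node 13: h_left=-1, h_right=5, diff=6 [FAIL (|-1-5|=6 > 1)], height=6
Node 30 violates the condition: |-1 - 1| = 2 > 1.
Result: Not balanced


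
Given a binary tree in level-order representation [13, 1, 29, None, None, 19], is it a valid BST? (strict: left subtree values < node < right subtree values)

Level-order array: [13, 1, 29, None, None, 19]
Validate using subtree bounds (lo, hi): at each node, require lo < value < hi,
then recurse left with hi=value and right with lo=value.
Preorder trace (stopping at first violation):
  at node 13 with bounds (-inf, +inf): OK
  at node 1 with bounds (-inf, 13): OK
  at node 29 with bounds (13, +inf): OK
  at node 19 with bounds (13, 29): OK
No violation found at any node.
Result: Valid BST


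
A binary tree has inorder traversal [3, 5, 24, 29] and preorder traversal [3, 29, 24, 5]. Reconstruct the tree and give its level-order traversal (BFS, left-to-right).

Inorder:  [3, 5, 24, 29]
Preorder: [3, 29, 24, 5]
Algorithm: preorder visits root first, so consume preorder in order;
for each root, split the current inorder slice at that value into
left-subtree inorder and right-subtree inorder, then recurse.
Recursive splits:
  root=3; inorder splits into left=[], right=[5, 24, 29]
  root=29; inorder splits into left=[5, 24], right=[]
  root=24; inorder splits into left=[5], right=[]
  root=5; inorder splits into left=[], right=[]
Reconstructed level-order: [3, 29, 24, 5]


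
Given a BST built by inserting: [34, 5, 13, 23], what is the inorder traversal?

Tree insertion order: [34, 5, 13, 23]
Tree (level-order array): [34, 5, None, None, 13, None, 23]
Inorder traversal: [5, 13, 23, 34]


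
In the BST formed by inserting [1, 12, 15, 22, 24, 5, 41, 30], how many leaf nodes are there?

Tree built from: [1, 12, 15, 22, 24, 5, 41, 30]
Tree (level-order array): [1, None, 12, 5, 15, None, None, None, 22, None, 24, None, 41, 30]
Rule: A leaf has 0 children.
Per-node child counts:
  node 1: 1 child(ren)
  node 12: 2 child(ren)
  node 5: 0 child(ren)
  node 15: 1 child(ren)
  node 22: 1 child(ren)
  node 24: 1 child(ren)
  node 41: 1 child(ren)
  node 30: 0 child(ren)
Matching nodes: [5, 30]
Count of leaf nodes: 2


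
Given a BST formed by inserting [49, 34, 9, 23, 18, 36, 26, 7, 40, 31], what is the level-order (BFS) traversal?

Tree insertion order: [49, 34, 9, 23, 18, 36, 26, 7, 40, 31]
Tree (level-order array): [49, 34, None, 9, 36, 7, 23, None, 40, None, None, 18, 26, None, None, None, None, None, 31]
BFS from the root, enqueuing left then right child of each popped node:
  queue [49] -> pop 49, enqueue [34], visited so far: [49]
  queue [34] -> pop 34, enqueue [9, 36], visited so far: [49, 34]
  queue [9, 36] -> pop 9, enqueue [7, 23], visited so far: [49, 34, 9]
  queue [36, 7, 23] -> pop 36, enqueue [40], visited so far: [49, 34, 9, 36]
  queue [7, 23, 40] -> pop 7, enqueue [none], visited so far: [49, 34, 9, 36, 7]
  queue [23, 40] -> pop 23, enqueue [18, 26], visited so far: [49, 34, 9, 36, 7, 23]
  queue [40, 18, 26] -> pop 40, enqueue [none], visited so far: [49, 34, 9, 36, 7, 23, 40]
  queue [18, 26] -> pop 18, enqueue [none], visited so far: [49, 34, 9, 36, 7, 23, 40, 18]
  queue [26] -> pop 26, enqueue [31], visited so far: [49, 34, 9, 36, 7, 23, 40, 18, 26]
  queue [31] -> pop 31, enqueue [none], visited so far: [49, 34, 9, 36, 7, 23, 40, 18, 26, 31]
Result: [49, 34, 9, 36, 7, 23, 40, 18, 26, 31]


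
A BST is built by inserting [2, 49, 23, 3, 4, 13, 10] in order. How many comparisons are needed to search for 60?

Search path for 60: 2 -> 49
Found: False
Comparisons: 2


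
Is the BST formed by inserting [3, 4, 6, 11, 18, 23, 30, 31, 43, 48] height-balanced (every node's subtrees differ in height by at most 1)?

Tree (level-order array): [3, None, 4, None, 6, None, 11, None, 18, None, 23, None, 30, None, 31, None, 43, None, 48]
Definition: a tree is height-balanced if, at every node, |h(left) - h(right)| <= 1 (empty subtree has height -1).
Bottom-up per-node check:
  node 48: h_left=-1, h_right=-1, diff=0 [OK], height=0
  node 43: h_left=-1, h_right=0, diff=1 [OK], height=1
  node 31: h_left=-1, h_right=1, diff=2 [FAIL (|-1-1|=2 > 1)], height=2
  node 30: h_left=-1, h_right=2, diff=3 [FAIL (|-1-2|=3 > 1)], height=3
  node 23: h_left=-1, h_right=3, diff=4 [FAIL (|-1-3|=4 > 1)], height=4
  node 18: h_left=-1, h_right=4, diff=5 [FAIL (|-1-4|=5 > 1)], height=5
  node 11: h_left=-1, h_right=5, diff=6 [FAIL (|-1-5|=6 > 1)], height=6
  node 6: h_left=-1, h_right=6, diff=7 [FAIL (|-1-6|=7 > 1)], height=7
  node 4: h_left=-1, h_right=7, diff=8 [FAIL (|-1-7|=8 > 1)], height=8
  node 3: h_left=-1, h_right=8, diff=9 [FAIL (|-1-8|=9 > 1)], height=9
Node 31 violates the condition: |-1 - 1| = 2 > 1.
Result: Not balanced


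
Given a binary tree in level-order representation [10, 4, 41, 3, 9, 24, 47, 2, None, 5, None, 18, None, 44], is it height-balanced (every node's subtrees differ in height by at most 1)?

Tree (level-order array): [10, 4, 41, 3, 9, 24, 47, 2, None, 5, None, 18, None, 44]
Definition: a tree is height-balanced if, at every node, |h(left) - h(right)| <= 1 (empty subtree has height -1).
Bottom-up per-node check:
  node 2: h_left=-1, h_right=-1, diff=0 [OK], height=0
  node 3: h_left=0, h_right=-1, diff=1 [OK], height=1
  node 5: h_left=-1, h_right=-1, diff=0 [OK], height=0
  node 9: h_left=0, h_right=-1, diff=1 [OK], height=1
  node 4: h_left=1, h_right=1, diff=0 [OK], height=2
  node 18: h_left=-1, h_right=-1, diff=0 [OK], height=0
  node 24: h_left=0, h_right=-1, diff=1 [OK], height=1
  node 44: h_left=-1, h_right=-1, diff=0 [OK], height=0
  node 47: h_left=0, h_right=-1, diff=1 [OK], height=1
  node 41: h_left=1, h_right=1, diff=0 [OK], height=2
  node 10: h_left=2, h_right=2, diff=0 [OK], height=3
All nodes satisfy the balance condition.
Result: Balanced


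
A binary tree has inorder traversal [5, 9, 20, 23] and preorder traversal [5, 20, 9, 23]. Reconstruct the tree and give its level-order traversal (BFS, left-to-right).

Inorder:  [5, 9, 20, 23]
Preorder: [5, 20, 9, 23]
Algorithm: preorder visits root first, so consume preorder in order;
for each root, split the current inorder slice at that value into
left-subtree inorder and right-subtree inorder, then recurse.
Recursive splits:
  root=5; inorder splits into left=[], right=[9, 20, 23]
  root=20; inorder splits into left=[9], right=[23]
  root=9; inorder splits into left=[], right=[]
  root=23; inorder splits into left=[], right=[]
Reconstructed level-order: [5, 20, 9, 23]


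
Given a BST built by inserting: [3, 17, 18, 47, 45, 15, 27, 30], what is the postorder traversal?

Tree insertion order: [3, 17, 18, 47, 45, 15, 27, 30]
Tree (level-order array): [3, None, 17, 15, 18, None, None, None, 47, 45, None, 27, None, None, 30]
Postorder traversal: [15, 30, 27, 45, 47, 18, 17, 3]


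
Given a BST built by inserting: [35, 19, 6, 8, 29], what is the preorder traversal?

Tree insertion order: [35, 19, 6, 8, 29]
Tree (level-order array): [35, 19, None, 6, 29, None, 8]
Preorder traversal: [35, 19, 6, 8, 29]


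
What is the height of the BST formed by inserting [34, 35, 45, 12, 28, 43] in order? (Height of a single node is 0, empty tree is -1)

Insertion order: [34, 35, 45, 12, 28, 43]
Tree (level-order array): [34, 12, 35, None, 28, None, 45, None, None, 43]
Compute height bottom-up (empty subtree = -1):
  height(28) = 1 + max(-1, -1) = 0
  height(12) = 1 + max(-1, 0) = 1
  height(43) = 1 + max(-1, -1) = 0
  height(45) = 1 + max(0, -1) = 1
  height(35) = 1 + max(-1, 1) = 2
  height(34) = 1 + max(1, 2) = 3
Height = 3


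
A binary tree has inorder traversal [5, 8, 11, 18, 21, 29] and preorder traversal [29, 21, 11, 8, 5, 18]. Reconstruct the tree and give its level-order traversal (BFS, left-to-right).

Inorder:  [5, 8, 11, 18, 21, 29]
Preorder: [29, 21, 11, 8, 5, 18]
Algorithm: preorder visits root first, so consume preorder in order;
for each root, split the current inorder slice at that value into
left-subtree inorder and right-subtree inorder, then recurse.
Recursive splits:
  root=29; inorder splits into left=[5, 8, 11, 18, 21], right=[]
  root=21; inorder splits into left=[5, 8, 11, 18], right=[]
  root=11; inorder splits into left=[5, 8], right=[18]
  root=8; inorder splits into left=[5], right=[]
  root=5; inorder splits into left=[], right=[]
  root=18; inorder splits into left=[], right=[]
Reconstructed level-order: [29, 21, 11, 8, 18, 5]


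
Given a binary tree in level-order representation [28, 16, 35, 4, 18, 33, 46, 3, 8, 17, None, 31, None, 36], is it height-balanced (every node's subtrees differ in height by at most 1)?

Tree (level-order array): [28, 16, 35, 4, 18, 33, 46, 3, 8, 17, None, 31, None, 36]
Definition: a tree is height-balanced if, at every node, |h(left) - h(right)| <= 1 (empty subtree has height -1).
Bottom-up per-node check:
  node 3: h_left=-1, h_right=-1, diff=0 [OK], height=0
  node 8: h_left=-1, h_right=-1, diff=0 [OK], height=0
  node 4: h_left=0, h_right=0, diff=0 [OK], height=1
  node 17: h_left=-1, h_right=-1, diff=0 [OK], height=0
  node 18: h_left=0, h_right=-1, diff=1 [OK], height=1
  node 16: h_left=1, h_right=1, diff=0 [OK], height=2
  node 31: h_left=-1, h_right=-1, diff=0 [OK], height=0
  node 33: h_left=0, h_right=-1, diff=1 [OK], height=1
  node 36: h_left=-1, h_right=-1, diff=0 [OK], height=0
  node 46: h_left=0, h_right=-1, diff=1 [OK], height=1
  node 35: h_left=1, h_right=1, diff=0 [OK], height=2
  node 28: h_left=2, h_right=2, diff=0 [OK], height=3
All nodes satisfy the balance condition.
Result: Balanced


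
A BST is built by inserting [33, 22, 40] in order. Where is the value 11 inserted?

Starting tree (level order): [33, 22, 40]
Insertion path: 33 -> 22
Result: insert 11 as left child of 22
Final tree (level order): [33, 22, 40, 11]


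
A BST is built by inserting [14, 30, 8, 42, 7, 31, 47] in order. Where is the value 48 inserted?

Starting tree (level order): [14, 8, 30, 7, None, None, 42, None, None, 31, 47]
Insertion path: 14 -> 30 -> 42 -> 47
Result: insert 48 as right child of 47
Final tree (level order): [14, 8, 30, 7, None, None, 42, None, None, 31, 47, None, None, None, 48]


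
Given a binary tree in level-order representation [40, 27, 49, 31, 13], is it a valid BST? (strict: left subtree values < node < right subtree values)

Level-order array: [40, 27, 49, 31, 13]
Validate using subtree bounds (lo, hi): at each node, require lo < value < hi,
then recurse left with hi=value and right with lo=value.
Preorder trace (stopping at first violation):
  at node 40 with bounds (-inf, +inf): OK
  at node 27 with bounds (-inf, 40): OK
  at node 31 with bounds (-inf, 27): VIOLATION
Node 31 violates its bound: not (-inf < 31 < 27).
Result: Not a valid BST


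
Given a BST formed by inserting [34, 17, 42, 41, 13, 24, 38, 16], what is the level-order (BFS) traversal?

Tree insertion order: [34, 17, 42, 41, 13, 24, 38, 16]
Tree (level-order array): [34, 17, 42, 13, 24, 41, None, None, 16, None, None, 38]
BFS from the root, enqueuing left then right child of each popped node:
  queue [34] -> pop 34, enqueue [17, 42], visited so far: [34]
  queue [17, 42] -> pop 17, enqueue [13, 24], visited so far: [34, 17]
  queue [42, 13, 24] -> pop 42, enqueue [41], visited so far: [34, 17, 42]
  queue [13, 24, 41] -> pop 13, enqueue [16], visited so far: [34, 17, 42, 13]
  queue [24, 41, 16] -> pop 24, enqueue [none], visited so far: [34, 17, 42, 13, 24]
  queue [41, 16] -> pop 41, enqueue [38], visited so far: [34, 17, 42, 13, 24, 41]
  queue [16, 38] -> pop 16, enqueue [none], visited so far: [34, 17, 42, 13, 24, 41, 16]
  queue [38] -> pop 38, enqueue [none], visited so far: [34, 17, 42, 13, 24, 41, 16, 38]
Result: [34, 17, 42, 13, 24, 41, 16, 38]


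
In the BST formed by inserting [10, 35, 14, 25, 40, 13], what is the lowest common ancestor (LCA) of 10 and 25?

Tree insertion order: [10, 35, 14, 25, 40, 13]
Tree (level-order array): [10, None, 35, 14, 40, 13, 25]
In a BST, the LCA of p=10, q=25 is the first node v on the
root-to-leaf path with p <= v <= q (go left if both < v, right if both > v).
Walk from root:
  at 10: 10 <= 10 <= 25, this is the LCA
LCA = 10


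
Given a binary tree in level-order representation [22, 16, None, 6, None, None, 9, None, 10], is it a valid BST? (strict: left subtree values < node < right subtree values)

Level-order array: [22, 16, None, 6, None, None, 9, None, 10]
Validate using subtree bounds (lo, hi): at each node, require lo < value < hi,
then recurse left with hi=value and right with lo=value.
Preorder trace (stopping at first violation):
  at node 22 with bounds (-inf, +inf): OK
  at node 16 with bounds (-inf, 22): OK
  at node 6 with bounds (-inf, 16): OK
  at node 9 with bounds (6, 16): OK
  at node 10 with bounds (9, 16): OK
No violation found at any node.
Result: Valid BST


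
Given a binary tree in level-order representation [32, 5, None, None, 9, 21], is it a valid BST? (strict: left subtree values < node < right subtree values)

Level-order array: [32, 5, None, None, 9, 21]
Validate using subtree bounds (lo, hi): at each node, require lo < value < hi,
then recurse left with hi=value and right with lo=value.
Preorder trace (stopping at first violation):
  at node 32 with bounds (-inf, +inf): OK
  at node 5 with bounds (-inf, 32): OK
  at node 9 with bounds (5, 32): OK
  at node 21 with bounds (5, 9): VIOLATION
Node 21 violates its bound: not (5 < 21 < 9).
Result: Not a valid BST


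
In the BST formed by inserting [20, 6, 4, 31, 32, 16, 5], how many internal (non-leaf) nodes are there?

Tree built from: [20, 6, 4, 31, 32, 16, 5]
Tree (level-order array): [20, 6, 31, 4, 16, None, 32, None, 5]
Rule: An internal node has at least one child.
Per-node child counts:
  node 20: 2 child(ren)
  node 6: 2 child(ren)
  node 4: 1 child(ren)
  node 5: 0 child(ren)
  node 16: 0 child(ren)
  node 31: 1 child(ren)
  node 32: 0 child(ren)
Matching nodes: [20, 6, 4, 31]
Count of internal (non-leaf) nodes: 4


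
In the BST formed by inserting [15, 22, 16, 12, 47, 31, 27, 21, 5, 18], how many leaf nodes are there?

Tree built from: [15, 22, 16, 12, 47, 31, 27, 21, 5, 18]
Tree (level-order array): [15, 12, 22, 5, None, 16, 47, None, None, None, 21, 31, None, 18, None, 27]
Rule: A leaf has 0 children.
Per-node child counts:
  node 15: 2 child(ren)
  node 12: 1 child(ren)
  node 5: 0 child(ren)
  node 22: 2 child(ren)
  node 16: 1 child(ren)
  node 21: 1 child(ren)
  node 18: 0 child(ren)
  node 47: 1 child(ren)
  node 31: 1 child(ren)
  node 27: 0 child(ren)
Matching nodes: [5, 18, 27]
Count of leaf nodes: 3


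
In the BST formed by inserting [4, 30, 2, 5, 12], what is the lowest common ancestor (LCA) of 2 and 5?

Tree insertion order: [4, 30, 2, 5, 12]
Tree (level-order array): [4, 2, 30, None, None, 5, None, None, 12]
In a BST, the LCA of p=2, q=5 is the first node v on the
root-to-leaf path with p <= v <= q (go left if both < v, right if both > v).
Walk from root:
  at 4: 2 <= 4 <= 5, this is the LCA
LCA = 4


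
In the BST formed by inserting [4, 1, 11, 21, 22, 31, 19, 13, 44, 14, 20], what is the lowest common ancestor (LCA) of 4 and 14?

Tree insertion order: [4, 1, 11, 21, 22, 31, 19, 13, 44, 14, 20]
Tree (level-order array): [4, 1, 11, None, None, None, 21, 19, 22, 13, 20, None, 31, None, 14, None, None, None, 44]
In a BST, the LCA of p=4, q=14 is the first node v on the
root-to-leaf path with p <= v <= q (go left if both < v, right if both > v).
Walk from root:
  at 4: 4 <= 4 <= 14, this is the LCA
LCA = 4


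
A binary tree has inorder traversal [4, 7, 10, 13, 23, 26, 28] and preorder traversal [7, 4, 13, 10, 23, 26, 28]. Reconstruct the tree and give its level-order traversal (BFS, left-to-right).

Inorder:  [4, 7, 10, 13, 23, 26, 28]
Preorder: [7, 4, 13, 10, 23, 26, 28]
Algorithm: preorder visits root first, so consume preorder in order;
for each root, split the current inorder slice at that value into
left-subtree inorder and right-subtree inorder, then recurse.
Recursive splits:
  root=7; inorder splits into left=[4], right=[10, 13, 23, 26, 28]
  root=4; inorder splits into left=[], right=[]
  root=13; inorder splits into left=[10], right=[23, 26, 28]
  root=10; inorder splits into left=[], right=[]
  root=23; inorder splits into left=[], right=[26, 28]
  root=26; inorder splits into left=[], right=[28]
  root=28; inorder splits into left=[], right=[]
Reconstructed level-order: [7, 4, 13, 10, 23, 26, 28]


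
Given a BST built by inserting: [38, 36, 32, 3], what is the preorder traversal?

Tree insertion order: [38, 36, 32, 3]
Tree (level-order array): [38, 36, None, 32, None, 3]
Preorder traversal: [38, 36, 32, 3]


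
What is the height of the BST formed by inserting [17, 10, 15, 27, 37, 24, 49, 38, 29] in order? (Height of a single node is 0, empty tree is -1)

Insertion order: [17, 10, 15, 27, 37, 24, 49, 38, 29]
Tree (level-order array): [17, 10, 27, None, 15, 24, 37, None, None, None, None, 29, 49, None, None, 38]
Compute height bottom-up (empty subtree = -1):
  height(15) = 1 + max(-1, -1) = 0
  height(10) = 1 + max(-1, 0) = 1
  height(24) = 1 + max(-1, -1) = 0
  height(29) = 1 + max(-1, -1) = 0
  height(38) = 1 + max(-1, -1) = 0
  height(49) = 1 + max(0, -1) = 1
  height(37) = 1 + max(0, 1) = 2
  height(27) = 1 + max(0, 2) = 3
  height(17) = 1 + max(1, 3) = 4
Height = 4


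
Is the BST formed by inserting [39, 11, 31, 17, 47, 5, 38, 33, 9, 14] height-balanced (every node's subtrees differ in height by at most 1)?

Tree (level-order array): [39, 11, 47, 5, 31, None, None, None, 9, 17, 38, None, None, 14, None, 33]
Definition: a tree is height-balanced if, at every node, |h(left) - h(right)| <= 1 (empty subtree has height -1).
Bottom-up per-node check:
  node 9: h_left=-1, h_right=-1, diff=0 [OK], height=0
  node 5: h_left=-1, h_right=0, diff=1 [OK], height=1
  node 14: h_left=-1, h_right=-1, diff=0 [OK], height=0
  node 17: h_left=0, h_right=-1, diff=1 [OK], height=1
  node 33: h_left=-1, h_right=-1, diff=0 [OK], height=0
  node 38: h_left=0, h_right=-1, diff=1 [OK], height=1
  node 31: h_left=1, h_right=1, diff=0 [OK], height=2
  node 11: h_left=1, h_right=2, diff=1 [OK], height=3
  node 47: h_left=-1, h_right=-1, diff=0 [OK], height=0
  node 39: h_left=3, h_right=0, diff=3 [FAIL (|3-0|=3 > 1)], height=4
Node 39 violates the condition: |3 - 0| = 3 > 1.
Result: Not balanced


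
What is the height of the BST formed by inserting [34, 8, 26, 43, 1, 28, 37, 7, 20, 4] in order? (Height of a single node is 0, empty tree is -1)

Insertion order: [34, 8, 26, 43, 1, 28, 37, 7, 20, 4]
Tree (level-order array): [34, 8, 43, 1, 26, 37, None, None, 7, 20, 28, None, None, 4]
Compute height bottom-up (empty subtree = -1):
  height(4) = 1 + max(-1, -1) = 0
  height(7) = 1 + max(0, -1) = 1
  height(1) = 1 + max(-1, 1) = 2
  height(20) = 1 + max(-1, -1) = 0
  height(28) = 1 + max(-1, -1) = 0
  height(26) = 1 + max(0, 0) = 1
  height(8) = 1 + max(2, 1) = 3
  height(37) = 1 + max(-1, -1) = 0
  height(43) = 1 + max(0, -1) = 1
  height(34) = 1 + max(3, 1) = 4
Height = 4


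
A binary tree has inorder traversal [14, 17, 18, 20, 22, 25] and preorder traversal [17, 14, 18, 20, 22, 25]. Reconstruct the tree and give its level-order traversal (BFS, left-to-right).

Inorder:  [14, 17, 18, 20, 22, 25]
Preorder: [17, 14, 18, 20, 22, 25]
Algorithm: preorder visits root first, so consume preorder in order;
for each root, split the current inorder slice at that value into
left-subtree inorder and right-subtree inorder, then recurse.
Recursive splits:
  root=17; inorder splits into left=[14], right=[18, 20, 22, 25]
  root=14; inorder splits into left=[], right=[]
  root=18; inorder splits into left=[], right=[20, 22, 25]
  root=20; inorder splits into left=[], right=[22, 25]
  root=22; inorder splits into left=[], right=[25]
  root=25; inorder splits into left=[], right=[]
Reconstructed level-order: [17, 14, 18, 20, 22, 25]


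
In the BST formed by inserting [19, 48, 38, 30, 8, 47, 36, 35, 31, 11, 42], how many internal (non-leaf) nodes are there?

Tree built from: [19, 48, 38, 30, 8, 47, 36, 35, 31, 11, 42]
Tree (level-order array): [19, 8, 48, None, 11, 38, None, None, None, 30, 47, None, 36, 42, None, 35, None, None, None, 31]
Rule: An internal node has at least one child.
Per-node child counts:
  node 19: 2 child(ren)
  node 8: 1 child(ren)
  node 11: 0 child(ren)
  node 48: 1 child(ren)
  node 38: 2 child(ren)
  node 30: 1 child(ren)
  node 36: 1 child(ren)
  node 35: 1 child(ren)
  node 31: 0 child(ren)
  node 47: 1 child(ren)
  node 42: 0 child(ren)
Matching nodes: [19, 8, 48, 38, 30, 36, 35, 47]
Count of internal (non-leaf) nodes: 8


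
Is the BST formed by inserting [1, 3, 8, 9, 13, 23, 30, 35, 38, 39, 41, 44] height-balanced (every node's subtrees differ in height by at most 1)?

Tree (level-order array): [1, None, 3, None, 8, None, 9, None, 13, None, 23, None, 30, None, 35, None, 38, None, 39, None, 41, None, 44]
Definition: a tree is height-balanced if, at every node, |h(left) - h(right)| <= 1 (empty subtree has height -1).
Bottom-up per-node check:
  node 44: h_left=-1, h_right=-1, diff=0 [OK], height=0
  node 41: h_left=-1, h_right=0, diff=1 [OK], height=1
  node 39: h_left=-1, h_right=1, diff=2 [FAIL (|-1-1|=2 > 1)], height=2
  node 38: h_left=-1, h_right=2, diff=3 [FAIL (|-1-2|=3 > 1)], height=3
  node 35: h_left=-1, h_right=3, diff=4 [FAIL (|-1-3|=4 > 1)], height=4
  node 30: h_left=-1, h_right=4, diff=5 [FAIL (|-1-4|=5 > 1)], height=5
  node 23: h_left=-1, h_right=5, diff=6 [FAIL (|-1-5|=6 > 1)], height=6
  node 13: h_left=-1, h_right=6, diff=7 [FAIL (|-1-6|=7 > 1)], height=7
  node 9: h_left=-1, h_right=7, diff=8 [FAIL (|-1-7|=8 > 1)], height=8
  node 8: h_left=-1, h_right=8, diff=9 [FAIL (|-1-8|=9 > 1)], height=9
  node 3: h_left=-1, h_right=9, diff=10 [FAIL (|-1-9|=10 > 1)], height=10
  node 1: h_left=-1, h_right=10, diff=11 [FAIL (|-1-10|=11 > 1)], height=11
Node 39 violates the condition: |-1 - 1| = 2 > 1.
Result: Not balanced


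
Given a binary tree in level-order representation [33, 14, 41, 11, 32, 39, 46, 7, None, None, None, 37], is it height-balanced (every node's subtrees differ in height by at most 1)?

Tree (level-order array): [33, 14, 41, 11, 32, 39, 46, 7, None, None, None, 37]
Definition: a tree is height-balanced if, at every node, |h(left) - h(right)| <= 1 (empty subtree has height -1).
Bottom-up per-node check:
  node 7: h_left=-1, h_right=-1, diff=0 [OK], height=0
  node 11: h_left=0, h_right=-1, diff=1 [OK], height=1
  node 32: h_left=-1, h_right=-1, diff=0 [OK], height=0
  node 14: h_left=1, h_right=0, diff=1 [OK], height=2
  node 37: h_left=-1, h_right=-1, diff=0 [OK], height=0
  node 39: h_left=0, h_right=-1, diff=1 [OK], height=1
  node 46: h_left=-1, h_right=-1, diff=0 [OK], height=0
  node 41: h_left=1, h_right=0, diff=1 [OK], height=2
  node 33: h_left=2, h_right=2, diff=0 [OK], height=3
All nodes satisfy the balance condition.
Result: Balanced


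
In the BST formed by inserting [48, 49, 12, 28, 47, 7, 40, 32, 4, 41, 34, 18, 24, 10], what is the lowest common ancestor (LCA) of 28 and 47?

Tree insertion order: [48, 49, 12, 28, 47, 7, 40, 32, 4, 41, 34, 18, 24, 10]
Tree (level-order array): [48, 12, 49, 7, 28, None, None, 4, 10, 18, 47, None, None, None, None, None, 24, 40, None, None, None, 32, 41, None, 34]
In a BST, the LCA of p=28, q=47 is the first node v on the
root-to-leaf path with p <= v <= q (go left if both < v, right if both > v).
Walk from root:
  at 48: both 28 and 47 < 48, go left
  at 12: both 28 and 47 > 12, go right
  at 28: 28 <= 28 <= 47, this is the LCA
LCA = 28


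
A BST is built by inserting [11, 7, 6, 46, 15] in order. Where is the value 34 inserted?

Starting tree (level order): [11, 7, 46, 6, None, 15]
Insertion path: 11 -> 46 -> 15
Result: insert 34 as right child of 15
Final tree (level order): [11, 7, 46, 6, None, 15, None, None, None, None, 34]


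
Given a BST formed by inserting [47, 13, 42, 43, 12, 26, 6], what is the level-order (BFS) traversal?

Tree insertion order: [47, 13, 42, 43, 12, 26, 6]
Tree (level-order array): [47, 13, None, 12, 42, 6, None, 26, 43]
BFS from the root, enqueuing left then right child of each popped node:
  queue [47] -> pop 47, enqueue [13], visited so far: [47]
  queue [13] -> pop 13, enqueue [12, 42], visited so far: [47, 13]
  queue [12, 42] -> pop 12, enqueue [6], visited so far: [47, 13, 12]
  queue [42, 6] -> pop 42, enqueue [26, 43], visited so far: [47, 13, 12, 42]
  queue [6, 26, 43] -> pop 6, enqueue [none], visited so far: [47, 13, 12, 42, 6]
  queue [26, 43] -> pop 26, enqueue [none], visited so far: [47, 13, 12, 42, 6, 26]
  queue [43] -> pop 43, enqueue [none], visited so far: [47, 13, 12, 42, 6, 26, 43]
Result: [47, 13, 12, 42, 6, 26, 43]


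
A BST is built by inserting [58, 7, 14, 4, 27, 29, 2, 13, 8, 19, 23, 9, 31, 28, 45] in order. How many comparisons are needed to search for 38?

Search path for 38: 58 -> 7 -> 14 -> 27 -> 29 -> 31 -> 45
Found: False
Comparisons: 7


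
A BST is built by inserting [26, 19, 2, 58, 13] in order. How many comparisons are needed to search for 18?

Search path for 18: 26 -> 19 -> 2 -> 13
Found: False
Comparisons: 4


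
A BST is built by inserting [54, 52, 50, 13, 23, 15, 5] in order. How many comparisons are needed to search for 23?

Search path for 23: 54 -> 52 -> 50 -> 13 -> 23
Found: True
Comparisons: 5


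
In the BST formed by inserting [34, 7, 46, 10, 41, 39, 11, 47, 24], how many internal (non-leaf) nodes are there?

Tree built from: [34, 7, 46, 10, 41, 39, 11, 47, 24]
Tree (level-order array): [34, 7, 46, None, 10, 41, 47, None, 11, 39, None, None, None, None, 24]
Rule: An internal node has at least one child.
Per-node child counts:
  node 34: 2 child(ren)
  node 7: 1 child(ren)
  node 10: 1 child(ren)
  node 11: 1 child(ren)
  node 24: 0 child(ren)
  node 46: 2 child(ren)
  node 41: 1 child(ren)
  node 39: 0 child(ren)
  node 47: 0 child(ren)
Matching nodes: [34, 7, 10, 11, 46, 41]
Count of internal (non-leaf) nodes: 6


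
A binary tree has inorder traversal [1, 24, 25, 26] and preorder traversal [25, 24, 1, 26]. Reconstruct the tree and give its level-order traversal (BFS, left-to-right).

Inorder:  [1, 24, 25, 26]
Preorder: [25, 24, 1, 26]
Algorithm: preorder visits root first, so consume preorder in order;
for each root, split the current inorder slice at that value into
left-subtree inorder and right-subtree inorder, then recurse.
Recursive splits:
  root=25; inorder splits into left=[1, 24], right=[26]
  root=24; inorder splits into left=[1], right=[]
  root=1; inorder splits into left=[], right=[]
  root=26; inorder splits into left=[], right=[]
Reconstructed level-order: [25, 24, 26, 1]


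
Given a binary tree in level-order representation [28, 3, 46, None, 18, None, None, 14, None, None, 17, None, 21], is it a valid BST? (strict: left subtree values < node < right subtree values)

Level-order array: [28, 3, 46, None, 18, None, None, 14, None, None, 17, None, 21]
Validate using subtree bounds (lo, hi): at each node, require lo < value < hi,
then recurse left with hi=value and right with lo=value.
Preorder trace (stopping at first violation):
  at node 28 with bounds (-inf, +inf): OK
  at node 3 with bounds (-inf, 28): OK
  at node 18 with bounds (3, 28): OK
  at node 14 with bounds (3, 18): OK
  at node 17 with bounds (14, 18): OK
  at node 21 with bounds (17, 18): VIOLATION
Node 21 violates its bound: not (17 < 21 < 18).
Result: Not a valid BST


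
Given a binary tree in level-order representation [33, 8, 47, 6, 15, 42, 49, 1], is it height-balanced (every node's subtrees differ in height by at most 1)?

Tree (level-order array): [33, 8, 47, 6, 15, 42, 49, 1]
Definition: a tree is height-balanced if, at every node, |h(left) - h(right)| <= 1 (empty subtree has height -1).
Bottom-up per-node check:
  node 1: h_left=-1, h_right=-1, diff=0 [OK], height=0
  node 6: h_left=0, h_right=-1, diff=1 [OK], height=1
  node 15: h_left=-1, h_right=-1, diff=0 [OK], height=0
  node 8: h_left=1, h_right=0, diff=1 [OK], height=2
  node 42: h_left=-1, h_right=-1, diff=0 [OK], height=0
  node 49: h_left=-1, h_right=-1, diff=0 [OK], height=0
  node 47: h_left=0, h_right=0, diff=0 [OK], height=1
  node 33: h_left=2, h_right=1, diff=1 [OK], height=3
All nodes satisfy the balance condition.
Result: Balanced


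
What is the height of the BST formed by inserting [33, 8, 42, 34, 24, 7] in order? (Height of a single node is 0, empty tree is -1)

Insertion order: [33, 8, 42, 34, 24, 7]
Tree (level-order array): [33, 8, 42, 7, 24, 34]
Compute height bottom-up (empty subtree = -1):
  height(7) = 1 + max(-1, -1) = 0
  height(24) = 1 + max(-1, -1) = 0
  height(8) = 1 + max(0, 0) = 1
  height(34) = 1 + max(-1, -1) = 0
  height(42) = 1 + max(0, -1) = 1
  height(33) = 1 + max(1, 1) = 2
Height = 2


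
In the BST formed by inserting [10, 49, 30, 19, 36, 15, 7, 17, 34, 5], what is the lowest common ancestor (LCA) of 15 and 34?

Tree insertion order: [10, 49, 30, 19, 36, 15, 7, 17, 34, 5]
Tree (level-order array): [10, 7, 49, 5, None, 30, None, None, None, 19, 36, 15, None, 34, None, None, 17]
In a BST, the LCA of p=15, q=34 is the first node v on the
root-to-leaf path with p <= v <= q (go left if both < v, right if both > v).
Walk from root:
  at 10: both 15 and 34 > 10, go right
  at 49: both 15 and 34 < 49, go left
  at 30: 15 <= 30 <= 34, this is the LCA
LCA = 30


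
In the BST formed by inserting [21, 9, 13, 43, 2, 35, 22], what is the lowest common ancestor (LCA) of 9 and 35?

Tree insertion order: [21, 9, 13, 43, 2, 35, 22]
Tree (level-order array): [21, 9, 43, 2, 13, 35, None, None, None, None, None, 22]
In a BST, the LCA of p=9, q=35 is the first node v on the
root-to-leaf path with p <= v <= q (go left if both < v, right if both > v).
Walk from root:
  at 21: 9 <= 21 <= 35, this is the LCA
LCA = 21


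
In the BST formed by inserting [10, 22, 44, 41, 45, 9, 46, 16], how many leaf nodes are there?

Tree built from: [10, 22, 44, 41, 45, 9, 46, 16]
Tree (level-order array): [10, 9, 22, None, None, 16, 44, None, None, 41, 45, None, None, None, 46]
Rule: A leaf has 0 children.
Per-node child counts:
  node 10: 2 child(ren)
  node 9: 0 child(ren)
  node 22: 2 child(ren)
  node 16: 0 child(ren)
  node 44: 2 child(ren)
  node 41: 0 child(ren)
  node 45: 1 child(ren)
  node 46: 0 child(ren)
Matching nodes: [9, 16, 41, 46]
Count of leaf nodes: 4


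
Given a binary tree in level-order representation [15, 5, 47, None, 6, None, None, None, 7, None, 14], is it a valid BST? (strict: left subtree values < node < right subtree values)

Level-order array: [15, 5, 47, None, 6, None, None, None, 7, None, 14]
Validate using subtree bounds (lo, hi): at each node, require lo < value < hi,
then recurse left with hi=value and right with lo=value.
Preorder trace (stopping at first violation):
  at node 15 with bounds (-inf, +inf): OK
  at node 5 with bounds (-inf, 15): OK
  at node 6 with bounds (5, 15): OK
  at node 7 with bounds (6, 15): OK
  at node 14 with bounds (7, 15): OK
  at node 47 with bounds (15, +inf): OK
No violation found at any node.
Result: Valid BST
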